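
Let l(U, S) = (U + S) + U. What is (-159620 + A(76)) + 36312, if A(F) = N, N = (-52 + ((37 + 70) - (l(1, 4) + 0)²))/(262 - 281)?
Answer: -123309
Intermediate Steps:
l(U, S) = S + 2*U (l(U, S) = (S + U) + U = S + 2*U)
N = -1 (N = (-52 + ((37 + 70) - ((4 + 2*1) + 0)²))/(262 - 281) = (-52 + (107 - ((4 + 2) + 0)²))/(-19) = (-52 + (107 - (6 + 0)²))*(-1/19) = (-52 + (107 - 1*6²))*(-1/19) = (-52 + (107 - 1*36))*(-1/19) = (-52 + (107 - 36))*(-1/19) = (-52 + 71)*(-1/19) = 19*(-1/19) = -1)
A(F) = -1
(-159620 + A(76)) + 36312 = (-159620 - 1) + 36312 = -159621 + 36312 = -123309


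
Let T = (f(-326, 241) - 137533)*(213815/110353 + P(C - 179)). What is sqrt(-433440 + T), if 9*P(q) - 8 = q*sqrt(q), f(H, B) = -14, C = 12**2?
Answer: sqrt(-10012682509876901 + 6513957876277145*I*sqrt(35))/110353 ≈ 1106.2 + 1430.4*I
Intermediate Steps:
C = 144
P(q) = 8/9 + q**(3/2)/9 (P(q) = 8/9 + (q*sqrt(q))/9 = 8/9 + q**(3/2)/9)
T = -42901810997/110353 + 534905*I*sqrt(35) (T = (-14 - 137533)*(213815/110353 + (8/9 + (144 - 179)**(3/2)/9)) = -137547*(213815*(1/110353) + (8/9 + (-35)**(3/2)/9)) = -137547*(213815/110353 + (8/9 + (-35*I*sqrt(35))/9)) = -137547*(213815/110353 + (8/9 - 35*I*sqrt(35)/9)) = -137547*(2807159/993177 - 35*I*sqrt(35)/9) = -42901810997/110353 + 534905*I*sqrt(35) ≈ -3.8877e+5 + 3.1645e+6*I)
sqrt(-433440 + T) = sqrt(-433440 + (-42901810997/110353 + 534905*I*sqrt(35))) = sqrt(-90733215317/110353 + 534905*I*sqrt(35))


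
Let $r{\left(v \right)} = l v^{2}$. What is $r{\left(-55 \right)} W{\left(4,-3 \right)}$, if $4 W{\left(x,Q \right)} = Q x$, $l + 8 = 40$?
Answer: $-290400$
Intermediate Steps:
$l = 32$ ($l = -8 + 40 = 32$)
$W{\left(x,Q \right)} = \frac{Q x}{4}$
$r{\left(v \right)} = 32 v^{2}$
$r{\left(-55 \right)} W{\left(4,-3 \right)} = 32 \left(-55\right)^{2} \cdot \frac{1}{4} \left(-3\right) 4 = 32 \cdot 3025 \left(-3\right) = 96800 \left(-3\right) = -290400$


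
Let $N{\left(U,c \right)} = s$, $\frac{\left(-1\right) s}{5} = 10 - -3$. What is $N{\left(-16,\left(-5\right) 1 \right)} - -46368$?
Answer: $46303$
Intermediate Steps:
$s = -65$ ($s = - 5 \left(10 - -3\right) = - 5 \left(10 + 3\right) = \left(-5\right) 13 = -65$)
$N{\left(U,c \right)} = -65$
$N{\left(-16,\left(-5\right) 1 \right)} - -46368 = -65 - -46368 = -65 + 46368 = 46303$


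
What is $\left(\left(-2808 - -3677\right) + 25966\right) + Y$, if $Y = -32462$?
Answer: $-5627$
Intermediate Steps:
$\left(\left(-2808 - -3677\right) + 25966\right) + Y = \left(\left(-2808 - -3677\right) + 25966\right) - 32462 = \left(\left(-2808 + 3677\right) + 25966\right) - 32462 = \left(869 + 25966\right) - 32462 = 26835 - 32462 = -5627$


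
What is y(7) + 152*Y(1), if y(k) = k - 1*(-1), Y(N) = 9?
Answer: 1376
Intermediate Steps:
y(k) = 1 + k (y(k) = k + 1 = 1 + k)
y(7) + 152*Y(1) = (1 + 7) + 152*9 = 8 + 1368 = 1376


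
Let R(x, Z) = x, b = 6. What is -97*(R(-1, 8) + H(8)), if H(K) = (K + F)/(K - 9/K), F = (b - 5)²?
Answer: -1649/55 ≈ -29.982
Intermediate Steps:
F = 1 (F = (6 - 5)² = 1² = 1)
H(K) = (1 + K)/(K - 9/K) (H(K) = (K + 1)/(K - 9/K) = (1 + K)/(K - 9/K))
-97*(R(-1, 8) + H(8)) = -97*(-1 + 8*(1 + 8)/(-9 + 8²)) = -97*(-1 + 8*9/(-9 + 64)) = -97*(-1 + 8*9/55) = -97*(-1 + 8*(1/55)*9) = -97*(-1 + 72/55) = -97*17/55 = -1649/55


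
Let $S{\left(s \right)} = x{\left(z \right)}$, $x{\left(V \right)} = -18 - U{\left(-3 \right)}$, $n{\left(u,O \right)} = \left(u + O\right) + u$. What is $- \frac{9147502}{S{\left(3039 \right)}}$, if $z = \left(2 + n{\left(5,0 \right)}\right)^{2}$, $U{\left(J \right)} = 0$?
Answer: $\frac{4573751}{9} \approx 5.0819 \cdot 10^{5}$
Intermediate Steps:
$n{\left(u,O \right)} = O + 2 u$ ($n{\left(u,O \right)} = \left(O + u\right) + u = O + 2 u$)
$z = 144$ ($z = \left(2 + \left(0 + 2 \cdot 5\right)\right)^{2} = \left(2 + \left(0 + 10\right)\right)^{2} = \left(2 + 10\right)^{2} = 12^{2} = 144$)
$x{\left(V \right)} = -18$ ($x{\left(V \right)} = -18 - 0 = -18 + 0 = -18$)
$S{\left(s \right)} = -18$
$- \frac{9147502}{S{\left(3039 \right)}} = - \frac{9147502}{-18} = \left(-9147502\right) \left(- \frac{1}{18}\right) = \frac{4573751}{9}$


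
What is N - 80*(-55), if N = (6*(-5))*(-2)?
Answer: 4460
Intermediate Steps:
N = 60 (N = -30*(-2) = 60)
N - 80*(-55) = 60 - 80*(-55) = 60 + 4400 = 4460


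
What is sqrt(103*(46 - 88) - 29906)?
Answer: 2*I*sqrt(8558) ≈ 185.02*I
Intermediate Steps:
sqrt(103*(46 - 88) - 29906) = sqrt(103*(-42) - 29906) = sqrt(-4326 - 29906) = sqrt(-34232) = 2*I*sqrt(8558)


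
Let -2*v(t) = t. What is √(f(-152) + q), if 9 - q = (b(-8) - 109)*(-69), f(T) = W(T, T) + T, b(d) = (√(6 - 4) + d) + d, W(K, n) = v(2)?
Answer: √(-8769 + 69*√2) ≈ 93.12*I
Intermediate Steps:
v(t) = -t/2
W(K, n) = -1 (W(K, n) = -½*2 = -1)
b(d) = √2 + 2*d (b(d) = (√2 + d) + d = (d + √2) + d = √2 + 2*d)
f(T) = -1 + T
q = -8616 + 69*√2 (q = 9 - ((√2 + 2*(-8)) - 109)*(-69) = 9 - ((√2 - 16) - 109)*(-69) = 9 - ((-16 + √2) - 109)*(-69) = 9 - (-125 + √2)*(-69) = 9 - (8625 - 69*√2) = 9 + (-8625 + 69*√2) = -8616 + 69*√2 ≈ -8518.4)
√(f(-152) + q) = √((-1 - 152) + (-8616 + 69*√2)) = √(-153 + (-8616 + 69*√2)) = √(-8769 + 69*√2)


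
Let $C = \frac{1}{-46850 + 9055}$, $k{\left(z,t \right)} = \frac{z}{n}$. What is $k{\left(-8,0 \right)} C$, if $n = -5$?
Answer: $- \frac{8}{188975} \approx -4.2334 \cdot 10^{-5}$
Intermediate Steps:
$k{\left(z,t \right)} = - \frac{z}{5}$ ($k{\left(z,t \right)} = \frac{z}{-5} = z \left(- \frac{1}{5}\right) = - \frac{z}{5}$)
$C = - \frac{1}{37795}$ ($C = \frac{1}{-37795} = - \frac{1}{37795} \approx -2.6459 \cdot 10^{-5}$)
$k{\left(-8,0 \right)} C = \left(- \frac{1}{5}\right) \left(-8\right) \left(- \frac{1}{37795}\right) = \frac{8}{5} \left(- \frac{1}{37795}\right) = - \frac{8}{188975}$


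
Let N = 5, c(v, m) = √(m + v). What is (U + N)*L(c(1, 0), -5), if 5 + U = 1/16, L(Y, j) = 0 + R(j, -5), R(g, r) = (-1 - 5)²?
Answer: 9/4 ≈ 2.2500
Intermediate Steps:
R(g, r) = 36 (R(g, r) = (-6)² = 36)
L(Y, j) = 36 (L(Y, j) = 0 + 36 = 36)
U = -79/16 (U = -5 + 1/16 = -79/16 ≈ -4.9375)
(U + N)*L(c(1, 0), -5) = (-79/16 + 5)*36 = (1/16)*36 = 9/4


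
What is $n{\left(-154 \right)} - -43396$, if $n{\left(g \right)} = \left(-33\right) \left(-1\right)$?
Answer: $43429$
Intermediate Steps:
$n{\left(g \right)} = 33$
$n{\left(-154 \right)} - -43396 = 33 - -43396 = 33 + 43396 = 43429$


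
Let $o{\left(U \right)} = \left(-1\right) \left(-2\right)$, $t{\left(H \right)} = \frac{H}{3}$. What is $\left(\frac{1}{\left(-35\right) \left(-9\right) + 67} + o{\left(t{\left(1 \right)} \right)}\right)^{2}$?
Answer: $\frac{585225}{145924} \approx 4.0105$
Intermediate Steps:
$t{\left(H \right)} = \frac{H}{3}$ ($t{\left(H \right)} = H \frac{1}{3} = \frac{H}{3}$)
$o{\left(U \right)} = 2$
$\left(\frac{1}{\left(-35\right) \left(-9\right) + 67} + o{\left(t{\left(1 \right)} \right)}\right)^{2} = \left(\frac{1}{\left(-35\right) \left(-9\right) + 67} + 2\right)^{2} = \left(\frac{1}{315 + 67} + 2\right)^{2} = \left(\frac{1}{382} + 2\right)^{2} = \left(\frac{765}{382}\right)^{2} = \frac{585225}{145924}$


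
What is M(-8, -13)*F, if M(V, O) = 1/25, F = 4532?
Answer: 4532/25 ≈ 181.28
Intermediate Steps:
M(V, O) = 1/25
M(-8, -13)*F = (1/25)*4532 = 4532/25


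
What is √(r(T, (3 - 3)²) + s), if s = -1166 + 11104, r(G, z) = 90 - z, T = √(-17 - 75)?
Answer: 2*√2507 ≈ 100.14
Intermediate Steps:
T = 2*I*√23 (T = √(-92) = 2*I*√23 ≈ 9.5917*I)
s = 9938
√(r(T, (3 - 3)²) + s) = √((90 - (3 - 3)²) + 9938) = √((90 - 1*0²) + 9938) = √((90 - 1*0) + 9938) = √((90 + 0) + 9938) = √(90 + 9938) = √10028 = 2*√2507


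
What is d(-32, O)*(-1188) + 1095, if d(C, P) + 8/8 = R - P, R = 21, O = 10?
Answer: -10785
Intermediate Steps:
d(C, P) = 20 - P (d(C, P) = -1 + (21 - P) = 20 - P)
d(-32, O)*(-1188) + 1095 = (20 - 1*10)*(-1188) + 1095 = (20 - 10)*(-1188) + 1095 = 10*(-1188) + 1095 = -11880 + 1095 = -10785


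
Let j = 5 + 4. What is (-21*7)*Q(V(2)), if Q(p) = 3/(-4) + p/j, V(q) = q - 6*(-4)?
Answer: -3773/12 ≈ -314.42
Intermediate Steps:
j = 9
V(q) = 24 + q (V(q) = q - 1*(-24) = q + 24 = 24 + q)
Q(p) = -¾ + p/9 (Q(p) = 3/(-4) + p/9 = 3*(-¼) + p*(⅑) = -¾ + p/9)
(-21*7)*Q(V(2)) = (-21*7)*(-¾ + (24 + 2)/9) = -147*(-¾ + (⅑)*26) = -147*(-¾ + 26/9) = -147*77/36 = -3773/12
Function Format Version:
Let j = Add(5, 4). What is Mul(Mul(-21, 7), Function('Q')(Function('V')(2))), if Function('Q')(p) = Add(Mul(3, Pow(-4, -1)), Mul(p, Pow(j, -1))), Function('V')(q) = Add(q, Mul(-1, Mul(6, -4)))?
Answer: Rational(-3773, 12) ≈ -314.42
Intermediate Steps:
j = 9
Function('V')(q) = Add(24, q) (Function('V')(q) = Add(q, Mul(-1, -24)) = Add(q, 24) = Add(24, q))
Function('Q')(p) = Add(Rational(-3, 4), Mul(Rational(1, 9), p)) (Function('Q')(p) = Add(Mul(3, Pow(-4, -1)), Mul(p, Pow(9, -1))) = Add(Mul(3, Rational(-1, 4)), Mul(p, Rational(1, 9))) = Add(Rational(-3, 4), Mul(Rational(1, 9), p)))
Mul(Mul(-21, 7), Function('Q')(Function('V')(2))) = Mul(Mul(-21, 7), Add(Rational(-3, 4), Mul(Rational(1, 9), Add(24, 2)))) = Mul(-147, Add(Rational(-3, 4), Mul(Rational(1, 9), 26))) = Mul(-147, Add(Rational(-3, 4), Rational(26, 9))) = Mul(-147, Rational(77, 36)) = Rational(-3773, 12)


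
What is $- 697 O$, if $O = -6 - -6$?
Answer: $0$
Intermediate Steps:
$O = 0$ ($O = -6 + 6 = 0$)
$- 697 O = \left(-697\right) 0 = 0$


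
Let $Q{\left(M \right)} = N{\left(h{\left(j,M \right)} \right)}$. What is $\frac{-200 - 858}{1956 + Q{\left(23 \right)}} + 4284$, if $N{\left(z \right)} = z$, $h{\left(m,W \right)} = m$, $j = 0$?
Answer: $\frac{4189223}{978} \approx 4283.5$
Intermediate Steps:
$Q{\left(M \right)} = 0$
$\frac{-200 - 858}{1956 + Q{\left(23 \right)}} + 4284 = \frac{-200 - 858}{1956 + 0} + 4284 = - \frac{1058}{1956} + 4284 = \left(-1058\right) \frac{1}{1956} + 4284 = - \frac{529}{978} + 4284 = \frac{4189223}{978}$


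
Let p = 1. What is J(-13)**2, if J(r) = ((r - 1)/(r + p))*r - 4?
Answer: 13225/36 ≈ 367.36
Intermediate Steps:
J(r) = -4 + r*(-1 + r)/(1 + r) (J(r) = ((r - 1)/(r + 1))*r - 4 = ((-1 + r)/(1 + r))*r - 4 = r*(-1 + r)/(1 + r) - 4 = -4 + r*(-1 + r)/(1 + r))
J(-13)**2 = ((-4 + (-13)**2 - 5*(-13))/(1 - 13))**2 = ((-4 + 169 + 65)/(-12))**2 = (-1/12*230)**2 = (-115/6)**2 = 13225/36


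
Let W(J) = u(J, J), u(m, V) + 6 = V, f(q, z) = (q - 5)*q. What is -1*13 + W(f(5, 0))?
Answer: -19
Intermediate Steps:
f(q, z) = q*(-5 + q) (f(q, z) = (-5 + q)*q = q*(-5 + q))
u(m, V) = -6 + V
W(J) = -6 + J
-1*13 + W(f(5, 0)) = -1*13 + (-6 + 5*(-5 + 5)) = -13 + (-6 + 5*0) = -13 + (-6 + 0) = -13 - 6 = -19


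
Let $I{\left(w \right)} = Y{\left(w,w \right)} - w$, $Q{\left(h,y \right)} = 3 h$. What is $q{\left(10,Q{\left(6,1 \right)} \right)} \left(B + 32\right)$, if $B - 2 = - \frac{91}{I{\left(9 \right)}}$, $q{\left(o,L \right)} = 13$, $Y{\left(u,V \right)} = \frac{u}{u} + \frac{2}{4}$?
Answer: $\frac{8996}{15} \approx 599.73$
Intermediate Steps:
$Y{\left(u,V \right)} = \frac{3}{2}$ ($Y{\left(u,V \right)} = 1 + 2 \cdot \frac{1}{4} = 1 + \frac{1}{2} = \frac{3}{2}$)
$I{\left(w \right)} = \frac{3}{2} - w$
$B = \frac{212}{15}$ ($B = 2 - \frac{91}{\frac{3}{2} - 9} = 2 - \frac{91}{- \frac{15}{2}} = 2 - - \frac{182}{15} = 2 + \frac{182}{15} = \frac{212}{15} \approx 14.133$)
$q{\left(10,Q{\left(6,1 \right)} \right)} \left(B + 32\right) = 13 \left(\frac{212}{15} + 32\right) = 13 \cdot \frac{692}{15} = \frac{8996}{15}$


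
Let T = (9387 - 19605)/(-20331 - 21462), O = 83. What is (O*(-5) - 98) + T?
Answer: -7143197/13931 ≈ -512.76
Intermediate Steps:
T = 3406/13931 (T = -10218/(-41793) = -10218*(-1/41793) = 3406/13931 ≈ 0.24449)
(O*(-5) - 98) + T = (83*(-5) - 98) + 3406/13931 = (-415 - 98) + 3406/13931 = -513 + 3406/13931 = -7143197/13931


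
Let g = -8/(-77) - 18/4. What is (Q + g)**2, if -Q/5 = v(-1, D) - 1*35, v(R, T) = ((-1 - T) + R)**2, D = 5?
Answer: 131262849/23716 ≈ 5534.8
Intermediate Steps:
v(R, T) = (-1 + R - T)**2
g = -677/154 (g = -8*(-1/77) - 18*1/4 = 8/77 - 9/2 = -677/154 ≈ -4.3961)
Q = -70 (Q = -5*((1 + 5 - 1*(-1))**2 - 1*35) = -5*((1 + 5 + 1)**2 - 35) = -5*(7**2 - 35) = -5*(49 - 35) = -5*14 = -70)
(Q + g)**2 = (-70 - 677/154)**2 = (-11457/154)**2 = 131262849/23716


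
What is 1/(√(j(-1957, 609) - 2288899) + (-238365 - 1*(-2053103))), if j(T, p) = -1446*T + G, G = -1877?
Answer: 907369/1646636734799 - 3*√59894/3293273469598 ≈ 5.5082e-7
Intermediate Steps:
j(T, p) = -1877 - 1446*T (j(T, p) = -1446*T - 1877 = -1877 - 1446*T)
1/(√(j(-1957, 609) - 2288899) + (-238365 - 1*(-2053103))) = 1/(√((-1877 - 1446*(-1957)) - 2288899) + (-238365 - 1*(-2053103))) = 1/(√((-1877 + 2829822) - 2288899) + (-238365 + 2053103)) = 1/(√(2827945 - 2288899) + 1814738) = 1/(√539046 + 1814738) = 1/(3*√59894 + 1814738) = 1/(1814738 + 3*√59894)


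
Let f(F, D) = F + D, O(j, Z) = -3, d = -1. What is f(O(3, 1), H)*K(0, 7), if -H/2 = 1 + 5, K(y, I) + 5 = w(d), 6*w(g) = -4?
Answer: 85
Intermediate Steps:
w(g) = -2/3 (w(g) = (1/6)*(-4) = -2/3)
K(y, I) = -17/3 (K(y, I) = -5 - 2/3 = -17/3)
H = -12 (H = -2*(1 + 5) = -2*6 = -12)
f(F, D) = D + F
f(O(3, 1), H)*K(0, 7) = (-12 - 3)*(-17/3) = -15*(-17/3) = 85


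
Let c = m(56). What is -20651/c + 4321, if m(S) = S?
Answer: 221325/56 ≈ 3952.2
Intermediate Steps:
c = 56
-20651/c + 4321 = -20651/56 + 4321 = 221325/56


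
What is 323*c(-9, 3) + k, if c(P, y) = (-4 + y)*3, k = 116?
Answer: -853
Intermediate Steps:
c(P, y) = -12 + 3*y
323*c(-9, 3) + k = 323*(-12 + 3*3) + 116 = 323*(-12 + 9) + 116 = 323*(-3) + 116 = -969 + 116 = -853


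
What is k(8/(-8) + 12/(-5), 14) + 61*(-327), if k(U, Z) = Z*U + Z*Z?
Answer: -98993/5 ≈ -19799.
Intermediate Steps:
k(U, Z) = Z**2 + U*Z (k(U, Z) = U*Z + Z**2 = Z**2 + U*Z)
k(8/(-8) + 12/(-5), 14) + 61*(-327) = 14*((8/(-8) + 12/(-5)) + 14) + 61*(-327) = 14*((8*(-1/8) + 12*(-1/5)) + 14) - 19947 = 14*((-1 - 12/5) + 14) - 19947 = 14*(-17/5 + 14) - 19947 = 14*(53/5) - 19947 = 742/5 - 19947 = -98993/5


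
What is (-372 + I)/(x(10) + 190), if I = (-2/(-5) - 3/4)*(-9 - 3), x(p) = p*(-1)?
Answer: -613/300 ≈ -2.0433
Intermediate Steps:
x(p) = -p
I = 21/5 (I = (-2*(-⅕) - 3*¼)*(-12) = (⅖ - ¾)*(-12) = -7/20*(-12) = 21/5 ≈ 4.2000)
(-372 + I)/(x(10) + 190) = (-372 + 21/5)/(-1*10 + 190) = -1839/(5*(-10 + 190)) = -1839/5/180 = -1839/5*1/180 = -613/300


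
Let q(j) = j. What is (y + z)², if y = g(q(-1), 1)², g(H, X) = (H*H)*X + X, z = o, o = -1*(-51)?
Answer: 3025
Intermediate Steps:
o = 51
z = 51
g(H, X) = X + X*H² (g(H, X) = H²*X + X = X*H² + X = X + X*H²)
y = 4 (y = (1*(1 + (-1)²))² = (1*(1 + 1))² = (1*2)² = 2² = 4)
(y + z)² = (4 + 51)² = 55² = 3025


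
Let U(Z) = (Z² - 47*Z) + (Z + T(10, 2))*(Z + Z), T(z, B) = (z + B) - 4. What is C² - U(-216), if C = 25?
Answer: -146039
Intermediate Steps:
T(z, B) = -4 + B + z (T(z, B) = (B + z) - 4 = -4 + B + z)
U(Z) = Z² - 47*Z + 2*Z*(8 + Z) (U(Z) = (Z² - 47*Z) + (Z + (-4 + 2 + 10))*(Z + Z) = (Z² - 47*Z) + (Z + 8)*(2*Z) = (Z² - 47*Z) + (8 + Z)*(2*Z) = (Z² - 47*Z) + 2*Z*(8 + Z) = Z² - 47*Z + 2*Z*(8 + Z))
C² - U(-216) = 25² - (-216)*(-31 + 3*(-216)) = 625 - (-216)*(-31 - 648) = 625 - (-216)*(-679) = 625 - 1*146664 = 625 - 146664 = -146039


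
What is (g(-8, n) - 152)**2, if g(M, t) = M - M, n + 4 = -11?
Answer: 23104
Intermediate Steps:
n = -15 (n = -4 - 11 = -15)
g(M, t) = 0
(g(-8, n) - 152)**2 = (0 - 152)**2 = (-152)**2 = 23104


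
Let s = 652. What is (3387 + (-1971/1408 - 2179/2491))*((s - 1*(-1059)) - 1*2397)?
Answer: -4071870355049/1753664 ≈ -2.3219e+6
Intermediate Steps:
(3387 + (-1971/1408 - 2179/2491))*((s - 1*(-1059)) - 1*2397) = (3387 + (-1971/1408 - 2179/2491))*((652 - 1*(-1059)) - 1*2397) = (3387 + (-1971*1/1408 - 2179*1/2491))*((652 + 1059) - 2397) = (3387 + (-1971/1408 - 2179/2491))*(1711 - 2397) = (3387 - 7977793/3507328)*(-686) = (11871342143/3507328)*(-686) = -4071870355049/1753664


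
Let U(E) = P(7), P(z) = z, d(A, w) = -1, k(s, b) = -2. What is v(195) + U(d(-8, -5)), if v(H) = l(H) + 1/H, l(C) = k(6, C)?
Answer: 976/195 ≈ 5.0051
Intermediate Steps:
l(C) = -2
U(E) = 7
v(H) = -2 + 1/H
v(195) + U(d(-8, -5)) = (-2 + 1/195) + 7 = -389/195 + 7 = 976/195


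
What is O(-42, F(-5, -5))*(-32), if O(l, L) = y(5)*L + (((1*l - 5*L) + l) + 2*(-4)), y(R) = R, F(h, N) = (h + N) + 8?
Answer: 2944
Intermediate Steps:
F(h, N) = 8 + N + h (F(h, N) = (N + h) + 8 = 8 + N + h)
O(l, L) = -8 + 2*l (O(l, L) = 5*L + (((1*l - 5*L) + l) + 2*(-4)) = 5*L + (((l - 5*L) + l) - 8) = 5*L + ((-5*L + 2*l) - 8) = 5*L + (-8 - 5*L + 2*l) = -8 + 2*l)
O(-42, F(-5, -5))*(-32) = (-8 + 2*(-42))*(-32) = (-8 - 84)*(-32) = -92*(-32) = 2944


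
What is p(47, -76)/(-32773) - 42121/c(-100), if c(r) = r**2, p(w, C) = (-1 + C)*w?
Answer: -1344241533/327730000 ≈ -4.1017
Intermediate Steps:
p(w, C) = w*(-1 + C)
p(47, -76)/(-32773) - 42121/c(-100) = (47*(-1 - 76))/(-32773) - 42121/((-100)**2) = (47*(-77))*(-1/32773) - 42121/10000 = -3619*(-1/32773) - 42121*1/10000 = 3619/32773 - 42121/10000 = -1344241533/327730000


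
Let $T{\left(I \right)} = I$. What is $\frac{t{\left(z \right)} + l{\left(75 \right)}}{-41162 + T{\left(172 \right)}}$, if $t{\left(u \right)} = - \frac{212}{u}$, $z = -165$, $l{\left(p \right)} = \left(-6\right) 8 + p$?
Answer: $- \frac{4667}{6763350} \approx -0.00069004$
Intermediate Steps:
$l{\left(p \right)} = -48 + p$
$\frac{t{\left(z \right)} + l{\left(75 \right)}}{-41162 + T{\left(172 \right)}} = \frac{- \frac{212}{-165} + \left(-48 + 75\right)}{-41162 + 172} = \frac{\left(-212\right) \left(- \frac{1}{165}\right) + 27}{-40990} = \left(\frac{212}{165} + 27\right) \left(- \frac{1}{40990}\right) = \frac{4667}{165} \left(- \frac{1}{40990}\right) = - \frac{4667}{6763350}$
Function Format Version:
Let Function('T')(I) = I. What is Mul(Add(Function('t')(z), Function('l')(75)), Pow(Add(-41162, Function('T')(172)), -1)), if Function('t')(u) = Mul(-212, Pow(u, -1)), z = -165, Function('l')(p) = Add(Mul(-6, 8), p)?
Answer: Rational(-4667, 6763350) ≈ -0.00069004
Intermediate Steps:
Function('l')(p) = Add(-48, p)
Mul(Add(Function('t')(z), Function('l')(75)), Pow(Add(-41162, Function('T')(172)), -1)) = Mul(Add(Mul(-212, Pow(-165, -1)), Add(-48, 75)), Pow(Add(-41162, 172), -1)) = Mul(Add(Mul(-212, Rational(-1, 165)), 27), Pow(-40990, -1)) = Mul(Add(Rational(212, 165), 27), Rational(-1, 40990)) = Mul(Rational(4667, 165), Rational(-1, 40990)) = Rational(-4667, 6763350)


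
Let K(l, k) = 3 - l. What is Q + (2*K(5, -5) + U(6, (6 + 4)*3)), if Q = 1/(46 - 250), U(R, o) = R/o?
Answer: -3881/1020 ≈ -3.8049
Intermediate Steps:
Q = -1/204 (Q = 1/(-204) = -1/204 ≈ -0.0049020)
Q + (2*K(5, -5) + U(6, (6 + 4)*3)) = -1/204 + (2*(3 - 1*5) + 6/(((6 + 4)*3))) = -1/204 + (2*(3 - 5) + 6/((10*3))) = -1/204 + (2*(-2) + 6/30) = -1/204 + (-4 + 6*(1/30)) = -1/204 + (-4 + ⅕) = -1/204 - 19/5 = -3881/1020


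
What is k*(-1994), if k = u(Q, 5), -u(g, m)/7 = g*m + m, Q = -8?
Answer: -488530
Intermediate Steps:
u(g, m) = -7*m - 7*g*m (u(g, m) = -7*(g*m + m) = -7*(m + g*m) = -7*m - 7*g*m)
k = 245 (k = -7*5*(1 - 8) = -7*5*(-7) = 245)
k*(-1994) = 245*(-1994) = -488530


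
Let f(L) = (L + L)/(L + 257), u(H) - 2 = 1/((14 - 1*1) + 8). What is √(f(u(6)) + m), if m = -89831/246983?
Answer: I*√9813229490542610/167948440 ≈ 0.58983*I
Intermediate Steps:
m = -89831/246983 (m = -89831*1/246983 = -89831/246983 ≈ -0.36371)
u(H) = 43/21 (u(H) = 2 + 1/((14 - 1*1) + 8) = 2 + 1/((14 - 1) + 8) = 2 + 1/(13 + 8) = 2 + 1/21 = 43/21)
f(L) = 2*L/(257 + L) (f(L) = (2*L)/(257 + L) = 2*L/(257 + L))
√(f(u(6)) + m) = √(2*(43/21)/(257 + 43/21) - 89831/246983) = √(2*(43/21)/(5440/21) - 89831/246983) = √(2*(43/21)*(21/5440) - 89831/246983) = √(43/2720 - 89831/246983) = √(-233720051/671793760) = I*√9813229490542610/167948440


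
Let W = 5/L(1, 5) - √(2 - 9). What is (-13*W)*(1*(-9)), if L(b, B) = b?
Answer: 585 - 117*I*√7 ≈ 585.0 - 309.55*I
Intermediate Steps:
W = 5 - I*√7 (W = 5/1 - √(2 - 9) = 5*1 - √(-7) = 5 - I*√7 ≈ 5.0 - 2.6458*I)
(-13*W)*(1*(-9)) = (-13*(5 - I*√7))*(1*(-9)) = (-65 + 13*I*√7)*(-9) = 585 - 117*I*√7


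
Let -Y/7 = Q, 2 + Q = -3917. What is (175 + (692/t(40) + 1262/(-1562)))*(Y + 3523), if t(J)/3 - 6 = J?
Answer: 4210566232/759 ≈ 5.5475e+6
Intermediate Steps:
t(J) = 18 + 3*J
Q = -3919 (Q = -2 - 3917 = -3919)
Y = 27433 (Y = -7*(-3919) = 27433)
(175 + (692/t(40) + 1262/(-1562)))*(Y + 3523) = (175 + (692/(18 + 3*40) + 1262/(-1562)))*(27433 + 3523) = (175 + (692/(18 + 120) + 1262*(-1/1562)))*30956 = (175 + (692/138 - 631/781))*30956 = (175 + (692*(1/138) - 631/781))*30956 = (175 + (346/69 - 631/781))*30956 = (175 + 226687/53889)*30956 = (9657262/53889)*30956 = 4210566232/759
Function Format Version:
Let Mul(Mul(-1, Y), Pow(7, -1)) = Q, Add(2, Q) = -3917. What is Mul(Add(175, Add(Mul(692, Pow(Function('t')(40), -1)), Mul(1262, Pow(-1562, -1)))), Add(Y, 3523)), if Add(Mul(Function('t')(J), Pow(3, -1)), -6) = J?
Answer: Rational(4210566232, 759) ≈ 5.5475e+6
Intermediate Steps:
Function('t')(J) = Add(18, Mul(3, J))
Q = -3919 (Q = Add(-2, -3917) = -3919)
Y = 27433 (Y = Mul(-7, -3919) = 27433)
Mul(Add(175, Add(Mul(692, Pow(Function('t')(40), -1)), Mul(1262, Pow(-1562, -1)))), Add(Y, 3523)) = Mul(Add(175, Add(Mul(692, Pow(Add(18, Mul(3, 40)), -1)), Mul(1262, Pow(-1562, -1)))), Add(27433, 3523)) = Mul(Add(175, Add(Mul(692, Pow(Add(18, 120), -1)), Mul(1262, Rational(-1, 1562)))), 30956) = Mul(Add(175, Add(Mul(692, Pow(138, -1)), Rational(-631, 781))), 30956) = Mul(Add(175, Add(Mul(692, Rational(1, 138)), Rational(-631, 781))), 30956) = Mul(Add(175, Add(Rational(346, 69), Rational(-631, 781))), 30956) = Mul(Add(175, Rational(226687, 53889)), 30956) = Mul(Rational(9657262, 53889), 30956) = Rational(4210566232, 759)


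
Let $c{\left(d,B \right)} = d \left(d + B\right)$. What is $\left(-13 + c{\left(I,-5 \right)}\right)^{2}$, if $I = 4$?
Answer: $289$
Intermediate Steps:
$c{\left(d,B \right)} = d \left(B + d\right)$
$\left(-13 + c{\left(I,-5 \right)}\right)^{2} = \left(-13 + 4 \left(-5 + 4\right)\right)^{2} = \left(-13 + 4 \left(-1\right)\right)^{2} = \left(-13 - 4\right)^{2} = \left(-17\right)^{2} = 289$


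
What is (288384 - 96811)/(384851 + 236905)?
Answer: 191573/621756 ≈ 0.30812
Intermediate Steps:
(288384 - 96811)/(384851 + 236905) = 191573/621756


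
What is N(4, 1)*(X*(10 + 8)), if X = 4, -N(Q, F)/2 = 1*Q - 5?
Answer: 144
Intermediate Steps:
N(Q, F) = 10 - 2*Q (N(Q, F) = -2*(1*Q - 5) = -2*(Q - 5) = -2*(-5 + Q) = 10 - 2*Q)
N(4, 1)*(X*(10 + 8)) = (10 - 2*4)*(4*(10 + 8)) = (10 - 8)*(4*18) = 2*72 = 144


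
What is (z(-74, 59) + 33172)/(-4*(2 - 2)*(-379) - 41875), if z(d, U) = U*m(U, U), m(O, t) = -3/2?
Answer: -66167/83750 ≈ -0.79005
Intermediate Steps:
m(O, t) = -3/2 (m(O, t) = -3*1/2 = -3/2)
z(d, U) = -3*U/2 (z(d, U) = U*(-3/2) = -3*U/2)
(z(-74, 59) + 33172)/(-4*(2 - 2)*(-379) - 41875) = (-3/2*59 + 33172)/(-4*(2 - 2)*(-379) - 41875) = (-177/2 + 33172)/(-4*0*(-379) - 41875) = 66167/(2*(0*(-379) - 41875)) = 66167/(2*(0 - 41875)) = (66167/2)/(-41875) = (66167/2)*(-1/41875) = -66167/83750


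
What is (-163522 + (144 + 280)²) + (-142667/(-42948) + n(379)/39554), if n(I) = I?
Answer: 13808694379289/849382596 ≈ 16257.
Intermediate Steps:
(-163522 + (144 + 280)²) + (-142667/(-42948) + n(379)/39554) = (-163522 + (144 + 280)²) + (-142667/(-42948) + 379/39554) = (-163522 + 424²) + (-142667*(-1/42948) + 379*(1/39554)) = (-163522 + 179776) + (142667/42948 + 379/39554) = 16254 + 2829663905/849382596 = 13808694379289/849382596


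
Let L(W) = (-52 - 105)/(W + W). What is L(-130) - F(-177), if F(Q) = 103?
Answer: -26623/260 ≈ -102.40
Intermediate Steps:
L(W) = -157/(2*W) (L(W) = -157*1/(2*W) = -157/(2*W))
L(-130) - F(-177) = -157/2/(-130) - 1*103 = -157/2*(-1/130) - 103 = 157/260 - 103 = -26623/260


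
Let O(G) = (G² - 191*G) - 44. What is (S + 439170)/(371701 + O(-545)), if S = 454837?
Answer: 894007/772777 ≈ 1.1569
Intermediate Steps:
O(G) = -44 + G² - 191*G
(S + 439170)/(371701 + O(-545)) = (454837 + 439170)/(371701 + (-44 + (-545)² - 191*(-545))) = 894007/(371701 + (-44 + 297025 + 104095)) = 894007/(371701 + 401076) = 894007/772777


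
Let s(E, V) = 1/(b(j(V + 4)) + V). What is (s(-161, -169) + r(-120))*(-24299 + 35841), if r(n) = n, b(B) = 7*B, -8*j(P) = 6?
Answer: -965419048/697 ≈ -1.3851e+6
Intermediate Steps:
j(P) = -¾ (j(P) = -⅛*6 = -¾)
s(E, V) = 1/(-21/4 + V) (s(E, V) = 1/(7*(-¾) + V) = 1/(-21/4 + V))
(s(-161, -169) + r(-120))*(-24299 + 35841) = (4/(-21 + 4*(-169)) - 120)*(-24299 + 35841) = (4/(-21 - 676) - 120)*11542 = (4/(-697) - 120)*11542 = (4*(-1/697) - 120)*11542 = (-4/697 - 120)*11542 = -83644/697*11542 = -965419048/697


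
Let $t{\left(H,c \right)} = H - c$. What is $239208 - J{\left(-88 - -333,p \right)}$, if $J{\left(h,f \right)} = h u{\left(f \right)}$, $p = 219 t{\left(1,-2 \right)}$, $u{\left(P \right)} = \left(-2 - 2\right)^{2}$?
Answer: $235288$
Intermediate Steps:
$u{\left(P \right)} = 16$ ($u{\left(P \right)} = \left(-4\right)^{2} = 16$)
$p = 657$ ($p = 219 \left(1 - -2\right) = 219 \left(1 + 2\right) = 219 \cdot 3 = 657$)
$J{\left(h,f \right)} = 16 h$ ($J{\left(h,f \right)} = h 16 = 16 h$)
$239208 - J{\left(-88 - -333,p \right)} = 239208 - 16 \left(-88 - -333\right) = 239208 - 16 \left(-88 + 333\right) = 239208 - 16 \cdot 245 = 239208 - 3920 = 235288$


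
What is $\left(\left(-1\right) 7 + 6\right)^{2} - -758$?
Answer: $759$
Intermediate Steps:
$\left(\left(-1\right) 7 + 6\right)^{2} - -758 = \left(-7 + 6\right)^{2} + 758 = \left(-1\right)^{2} + 758 = 1 + 758 = 759$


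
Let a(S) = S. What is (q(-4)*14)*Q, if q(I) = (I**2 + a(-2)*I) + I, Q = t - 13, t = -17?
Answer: -8400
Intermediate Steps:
Q = -30 (Q = -17 - 13 = -30)
q(I) = I**2 - I (q(I) = (I**2 - 2*I) + I = I**2 - I)
(q(-4)*14)*Q = (-4*(-1 - 4)*14)*(-30) = (-4*(-5)*14)*(-30) = (20*14)*(-30) = 280*(-30) = -8400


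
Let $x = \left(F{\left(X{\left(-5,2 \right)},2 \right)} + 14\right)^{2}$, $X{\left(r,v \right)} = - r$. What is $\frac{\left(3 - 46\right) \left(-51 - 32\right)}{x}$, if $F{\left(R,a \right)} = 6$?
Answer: $\frac{3569}{400} \approx 8.9225$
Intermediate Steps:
$x = 400$ ($x = \left(6 + 14\right)^{2} = 20^{2} = 400$)
$\frac{\left(3 - 46\right) \left(-51 - 32\right)}{x} = \frac{\left(3 - 46\right) \left(-51 - 32\right)}{400} = \left(-43\right) \left(-83\right) \frac{1}{400} = 3569 \cdot \frac{1}{400} = \frac{3569}{400}$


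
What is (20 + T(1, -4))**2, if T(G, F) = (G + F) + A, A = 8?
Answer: 625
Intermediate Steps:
T(G, F) = 8 + F + G (T(G, F) = (G + F) + 8 = (F + G) + 8 = 8 + F + G)
(20 + T(1, -4))**2 = (20 + (8 - 4 + 1))**2 = (20 + 5)**2 = 25**2 = 625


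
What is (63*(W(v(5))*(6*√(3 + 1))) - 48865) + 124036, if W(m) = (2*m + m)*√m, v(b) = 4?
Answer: 93315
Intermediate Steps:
W(m) = 3*m^(3/2) (W(m) = (3*m)*√m = 3*m^(3/2))
(63*(W(v(5))*(6*√(3 + 1))) - 48865) + 124036 = (63*((3*4^(3/2))*(6*√(3 + 1))) - 48865) + 124036 = (63*((3*8)*(6*√4)) - 48865) + 124036 = (63*(24*(6*2)) - 48865) + 124036 = (63*(24*12) - 48865) + 124036 = (63*288 - 48865) + 124036 = (18144 - 48865) + 124036 = -30721 + 124036 = 93315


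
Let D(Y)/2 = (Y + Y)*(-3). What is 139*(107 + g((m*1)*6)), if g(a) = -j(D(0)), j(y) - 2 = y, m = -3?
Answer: 14595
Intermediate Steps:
D(Y) = -12*Y (D(Y) = 2*((Y + Y)*(-3)) = 2*((2*Y)*(-3)) = 2*(-6*Y) = -12*Y)
j(y) = 2 + y
g(a) = -2 (g(a) = -(2 - 12*0) = -(2 + 0) = -1*2 = -2)
139*(107 + g((m*1)*6)) = 139*(107 - 2) = 139*105 = 14595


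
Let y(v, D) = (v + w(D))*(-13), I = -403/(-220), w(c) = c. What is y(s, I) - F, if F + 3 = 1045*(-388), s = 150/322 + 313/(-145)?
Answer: 83296325549/205436 ≈ 4.0546e+5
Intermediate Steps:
I = 403/220 (I = -403*(-1/220) = 403/220 ≈ 1.8318)
s = -39518/23345 (s = 150*(1/322) + 313*(-1/145) = 75/161 - 313/145 = -39518/23345 ≈ -1.6928)
F = -405463 (F = -3 + 1045*(-388) = -3 - 405460 = -405463)
y(v, D) = -13*D - 13*v (y(v, D) = (v + D)*(-13) = (D + v)*(-13) = -13*D - 13*v)
y(s, I) - F = (-13*403/220 - 13*(-39518/23345)) - 1*(-405463) = (-5239/220 + 513734/23345) + 405463 = -371319/205436 + 405463 = 83296325549/205436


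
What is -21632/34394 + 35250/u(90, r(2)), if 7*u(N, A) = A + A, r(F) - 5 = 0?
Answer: 424325159/17197 ≈ 24674.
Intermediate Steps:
r(F) = 5 (r(F) = 5 + 0 = 5)
u(N, A) = 2*A/7 (u(N, A) = (A + A)/7 = (2*A)/7 = 2*A/7)
-21632/34394 + 35250/u(90, r(2)) = -21632/34394 + 35250/(((2/7)*5)) = -21632*1/34394 + 35250/(10/7) = -10816/17197 + 35250*(7/10) = -10816/17197 + 24675 = 424325159/17197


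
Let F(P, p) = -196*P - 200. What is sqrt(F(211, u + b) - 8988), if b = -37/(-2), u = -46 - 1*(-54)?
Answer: 36*I*sqrt(39) ≈ 224.82*I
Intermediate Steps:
u = 8 (u = -46 + 54 = 8)
b = 37/2 (b = -37*(-1/2) = 37/2 ≈ 18.500)
F(P, p) = -200 - 196*P
sqrt(F(211, u + b) - 8988) = sqrt((-200 - 196*211) - 8988) = sqrt((-200 - 41356) - 8988) = sqrt(-41556 - 8988) = sqrt(-50544) = 36*I*sqrt(39)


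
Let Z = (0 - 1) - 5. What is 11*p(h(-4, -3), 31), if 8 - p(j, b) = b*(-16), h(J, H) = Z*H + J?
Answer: 5544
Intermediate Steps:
Z = -6 (Z = -1 - 5 = -6)
h(J, H) = J - 6*H (h(J, H) = -6*H + J = J - 6*H)
p(j, b) = 8 + 16*b (p(j, b) = 8 - b*(-16) = 8 - (-16)*b = 8 + 16*b)
11*p(h(-4, -3), 31) = 11*(8 + 16*31) = 11*(8 + 496) = 11*504 = 5544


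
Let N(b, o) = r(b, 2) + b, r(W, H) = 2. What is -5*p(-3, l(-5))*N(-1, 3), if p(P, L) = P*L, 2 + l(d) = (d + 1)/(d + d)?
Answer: -24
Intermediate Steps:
l(d) = -2 + (1 + d)/(2*d) (l(d) = -2 + (d + 1)/(d + d) = -2 + (1 + d)/((2*d)) = -2 + (1 + d)*(1/(2*d)) = -2 + (1 + d)/(2*d))
N(b, o) = 2 + b
p(P, L) = L*P
-5*p(-3, l(-5))*N(-1, 3) = -5*((½)*(1 - 3*(-5))/(-5))*(-3)*(2 - 1) = -5*((½)*(-⅕)*(1 + 15))*(-3) = -5*((½)*(-⅕)*16)*(-3) = -5*(-8/5*(-3)) = -24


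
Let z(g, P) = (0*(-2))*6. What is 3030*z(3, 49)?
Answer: 0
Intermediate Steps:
z(g, P) = 0 (z(g, P) = 0*6 = 0)
3030*z(3, 49) = 3030*0 = 0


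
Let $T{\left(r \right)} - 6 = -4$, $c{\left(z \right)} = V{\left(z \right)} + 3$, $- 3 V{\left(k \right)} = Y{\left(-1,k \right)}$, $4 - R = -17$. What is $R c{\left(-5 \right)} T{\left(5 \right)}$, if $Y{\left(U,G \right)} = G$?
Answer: $196$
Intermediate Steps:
$R = 21$ ($R = 4 - -17 = 4 + 17 = 21$)
$V{\left(k \right)} = - \frac{k}{3}$
$c{\left(z \right)} = 3 - \frac{z}{3}$ ($c{\left(z \right)} = - \frac{z}{3} + 3 = 3 - \frac{z}{3}$)
$T{\left(r \right)} = 2$ ($T{\left(r \right)} = 6 - 4 = 2$)
$R c{\left(-5 \right)} T{\left(5 \right)} = 21 \left(3 - - \frac{5}{3}\right) 2 = 21 \left(3 + \frac{5}{3}\right) 2 = 21 \cdot \frac{14}{3} \cdot 2 = 98 \cdot 2 = 196$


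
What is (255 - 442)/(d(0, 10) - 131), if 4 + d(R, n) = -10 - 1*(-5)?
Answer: 187/140 ≈ 1.3357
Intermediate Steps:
d(R, n) = -9 (d(R, n) = -4 + (-10 - 1*(-5)) = -4 + (-10 + 5) = -4 - 5 = -9)
(255 - 442)/(d(0, 10) - 131) = (255 - 442)/(-9 - 131) = -187/(-140) = -187*(-1/140) = 187/140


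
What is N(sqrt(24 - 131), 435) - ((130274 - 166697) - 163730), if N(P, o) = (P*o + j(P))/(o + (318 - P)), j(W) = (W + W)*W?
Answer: 113509761061/567116 + 327341*I*sqrt(107)/567116 ≈ 2.0015e+5 + 5.9706*I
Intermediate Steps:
j(W) = 2*W**2 (j(W) = (2*W)*W = 2*W**2)
N(P, o) = (2*P**2 + P*o)/(318 + o - P) (N(P, o) = (P*o + 2*P**2)/(o + (318 - P)) = (2*P**2 + P*o)/(318 + o - P))
N(sqrt(24 - 131), 435) - ((130274 - 166697) - 163730) = sqrt(24 - 131)*(435 + 2*sqrt(24 - 131))/(318 + 435 - sqrt(24 - 131)) - ((130274 - 166697) - 163730) = sqrt(-107)*(435 + 2*sqrt(-107))/(318 + 435 - sqrt(-107)) - (-36423 - 163730) = (I*sqrt(107))*(435 + 2*(I*sqrt(107)))/(318 + 435 - I*sqrt(107)) - 1*(-200153) = (I*sqrt(107))*(435 + 2*I*sqrt(107))/(318 + 435 - I*sqrt(107)) + 200153 = (I*sqrt(107))*(435 + 2*I*sqrt(107))/(753 - I*sqrt(107)) + 200153 = I*sqrt(107)*(435 + 2*I*sqrt(107))/(753 - I*sqrt(107)) + 200153 = 200153 + I*sqrt(107)*(435 + 2*I*sqrt(107))/(753 - I*sqrt(107))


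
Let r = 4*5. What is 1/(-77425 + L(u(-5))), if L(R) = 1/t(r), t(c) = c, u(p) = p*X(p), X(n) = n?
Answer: -20/1548499 ≈ -1.2916e-5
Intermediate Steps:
r = 20
u(p) = p² (u(p) = p*p = p²)
L(R) = 1/20
1/(-77425 + L(u(-5))) = 1/(-77425 + 1/20) = 1/(-1548499/20) = -20/1548499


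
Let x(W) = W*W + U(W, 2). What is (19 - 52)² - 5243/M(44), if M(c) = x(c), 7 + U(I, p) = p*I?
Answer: 2191270/2017 ≈ 1086.4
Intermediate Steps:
U(I, p) = -7 + I*p (U(I, p) = -7 + p*I = -7 + I*p)
x(W) = -7 + W² + 2*W (x(W) = W*W + (-7 + W*2) = W² + (-7 + 2*W) = -7 + W² + 2*W)
M(c) = -7 + c² + 2*c
(19 - 52)² - 5243/M(44) = (19 - 52)² - 5243/(-7 + 44² + 2*44) = (-33)² - 5243/(-7 + 1936 + 88) = 1089 - 5243/2017 = 2191270/2017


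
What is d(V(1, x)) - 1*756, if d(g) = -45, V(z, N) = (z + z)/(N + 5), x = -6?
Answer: -801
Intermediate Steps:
V(z, N) = 2*z/(5 + N) (V(z, N) = (2*z)/(5 + N) = 2*z/(5 + N))
d(V(1, x)) - 1*756 = -45 - 1*756 = -45 - 756 = -801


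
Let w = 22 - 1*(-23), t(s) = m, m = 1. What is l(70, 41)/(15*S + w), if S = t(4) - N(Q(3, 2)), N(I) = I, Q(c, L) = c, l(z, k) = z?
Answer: 14/3 ≈ 4.6667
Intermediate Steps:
t(s) = 1
S = -2 (S = 1 - 1*3 = 1 - 3 = -2)
w = 45 (w = 22 + 23 = 45)
l(70, 41)/(15*S + w) = 70/(15*(-2) + 45) = 70/(-30 + 45) = 70/15 = 70*(1/15) = 14/3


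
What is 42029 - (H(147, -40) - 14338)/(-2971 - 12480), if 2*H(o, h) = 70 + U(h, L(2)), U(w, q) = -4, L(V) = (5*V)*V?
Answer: 649375774/15451 ≈ 42028.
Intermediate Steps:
L(V) = 5*V²
H(o, h) = 33 (H(o, h) = (70 - 4)/2 = (½)*66 = 33)
42029 - (H(147, -40) - 14338)/(-2971 - 12480) = 42029 - (33 - 14338)/(-2971 - 12480) = 42029 - (-14305)/(-15451) = 42029 - (-14305)*(-1)/15451 = 42029 - 1*14305/15451 = 42029 - 14305/15451 = 649375774/15451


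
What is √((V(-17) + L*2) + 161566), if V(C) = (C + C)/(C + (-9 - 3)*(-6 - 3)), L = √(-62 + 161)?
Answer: √(1337924952 + 49686*√11)/91 ≈ 401.98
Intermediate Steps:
L = 3*√11 (L = √99 = 3*√11 ≈ 9.9499)
V(C) = 2*C/(108 + C) (V(C) = (2*C)/(C - 12*(-9)) = (2*C)/(C + 108) = (2*C)/(108 + C) = 2*C/(108 + C))
√((V(-17) + L*2) + 161566) = √((2*(-17)/(108 - 17) + (3*√11)*2) + 161566) = √((2*(-17)/91 + 6*√11) + 161566) = √((2*(-17)*(1/91) + 6*√11) + 161566) = √((-34/91 + 6*√11) + 161566) = √(14702472/91 + 6*√11)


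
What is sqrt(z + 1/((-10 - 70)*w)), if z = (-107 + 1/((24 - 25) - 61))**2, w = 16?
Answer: sqrt(70437155195)/2480 ≈ 107.02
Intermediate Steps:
z = 44023225/3844 (z = (-107 + 1/(-1 - 61))**2 = (-107 + 1/(-62))**2 = (-107 - 1/62)**2 = (-6635/62)**2 = 44023225/3844 ≈ 11452.)
sqrt(z + 1/((-10 - 70)*w)) = sqrt(44023225/3844 + 1/((-10 - 70)*16)) = sqrt(44023225/3844 + 1/(-80*16)) = sqrt(44023225/3844 + 1/(-1280)) = sqrt(44023225/3844 - 1/1280) = sqrt(14087431039/1230080) = sqrt(70437155195)/2480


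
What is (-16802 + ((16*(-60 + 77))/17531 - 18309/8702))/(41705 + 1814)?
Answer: -2563543719259/6639030687478 ≈ -0.38613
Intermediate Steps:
(-16802 + ((16*(-60 + 77))/17531 - 18309/8702))/(41705 + 1814) = (-16802 + ((16*17)*(1/17531) - 18309*1/8702))/43519 = (-16802 + (272*(1/17531) - 18309/8702))*(1/43519) = (-16802 + (272/17531 - 18309/8702))*(1/43519) = (-16802 - 318608135/152554762)*(1/43519) = -2563543719259/152554762*1/43519 = -2563543719259/6639030687478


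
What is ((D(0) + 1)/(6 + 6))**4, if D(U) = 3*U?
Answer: 1/20736 ≈ 4.8225e-5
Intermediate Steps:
((D(0) + 1)/(6 + 6))**4 = ((3*0 + 1)/(6 + 6))**4 = ((0 + 1)/12)**4 = (1*(1/12))**4 = (1/12)**4 = 1/20736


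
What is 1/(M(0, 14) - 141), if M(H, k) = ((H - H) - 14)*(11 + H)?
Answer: -1/295 ≈ -0.0033898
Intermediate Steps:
M(H, k) = -154 - 14*H (M(H, k) = (0 - 14)*(11 + H) = -14*(11 + H) = -154 - 14*H)
1/(M(0, 14) - 141) = 1/((-154 - 14*0) - 141) = 1/((-154 + 0) - 141) = 1/(-154 - 141) = 1/(-295) = -1/295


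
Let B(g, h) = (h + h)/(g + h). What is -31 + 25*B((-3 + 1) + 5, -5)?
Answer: 94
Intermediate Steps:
B(g, h) = 2*h/(g + h) (B(g, h) = (2*h)/(g + h) = 2*h/(g + h))
-31 + 25*B((-3 + 1) + 5, -5) = -31 + 25*(2*(-5)/(((-3 + 1) + 5) - 5)) = -31 + 25*(2*(-5)/((-2 + 5) - 5)) = -31 + 25*(2*(-5)/(3 - 5)) = -31 + 25*(2*(-5)/(-2)) = -31 + 25*(2*(-5)*(-1/2)) = -31 + 25*5 = -31 + 125 = 94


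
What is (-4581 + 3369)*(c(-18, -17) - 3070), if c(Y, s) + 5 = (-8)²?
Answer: 3649332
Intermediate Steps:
c(Y, s) = 59 (c(Y, s) = -5 + (-8)² = -5 + 64 = 59)
(-4581 + 3369)*(c(-18, -17) - 3070) = (-4581 + 3369)*(59 - 3070) = -1212*(-3011) = 3649332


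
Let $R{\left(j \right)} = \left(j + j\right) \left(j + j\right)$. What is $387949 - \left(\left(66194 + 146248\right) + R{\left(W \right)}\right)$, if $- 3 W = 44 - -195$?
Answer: $\frac{1351079}{9} \approx 1.5012 \cdot 10^{5}$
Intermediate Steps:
$W = - \frac{239}{3}$ ($W = - \frac{44 - -195}{3} = - \frac{44 + 195}{3} = \left(- \frac{1}{3}\right) 239 = - \frac{239}{3} \approx -79.667$)
$R{\left(j \right)} = 4 j^{2}$ ($R{\left(j \right)} = 2 j 2 j = 4 j^{2}$)
$387949 - \left(\left(66194 + 146248\right) + R{\left(W \right)}\right) = 387949 - \left(\left(66194 + 146248\right) + 4 \left(- \frac{239}{3}\right)^{2}\right) = 387949 - \left(212442 + 4 \cdot \frac{57121}{9}\right) = 387949 - \left(212442 + \frac{228484}{9}\right) = 387949 - \frac{2140462}{9} = \frac{1351079}{9}$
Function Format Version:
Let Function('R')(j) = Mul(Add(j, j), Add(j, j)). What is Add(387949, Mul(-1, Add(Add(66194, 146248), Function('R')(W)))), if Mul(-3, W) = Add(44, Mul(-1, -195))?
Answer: Rational(1351079, 9) ≈ 1.5012e+5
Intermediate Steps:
W = Rational(-239, 3) (W = Mul(Rational(-1, 3), Add(44, Mul(-1, -195))) = Mul(Rational(-1, 3), Add(44, 195)) = Mul(Rational(-1, 3), 239) = Rational(-239, 3) ≈ -79.667)
Function('R')(j) = Mul(4, Pow(j, 2)) (Function('R')(j) = Mul(Mul(2, j), Mul(2, j)) = Mul(4, Pow(j, 2)))
Add(387949, Mul(-1, Add(Add(66194, 146248), Function('R')(W)))) = Add(387949, Mul(-1, Add(Add(66194, 146248), Mul(4, Pow(Rational(-239, 3), 2))))) = Add(387949, Mul(-1, Add(212442, Mul(4, Rational(57121, 9))))) = Add(387949, Mul(-1, Add(212442, Rational(228484, 9)))) = Add(387949, Mul(-1, Rational(2140462, 9))) = Add(387949, Rational(-2140462, 9)) = Rational(1351079, 9)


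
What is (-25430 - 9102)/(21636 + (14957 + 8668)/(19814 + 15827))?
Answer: -1230755012/771152301 ≈ -1.5960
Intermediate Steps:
(-25430 - 9102)/(21636 + (14957 + 8668)/(19814 + 15827)) = -34532/(21636 + 23625/35641) = -34532/771152301/35641 = -34532*35641/771152301 = -1230755012/771152301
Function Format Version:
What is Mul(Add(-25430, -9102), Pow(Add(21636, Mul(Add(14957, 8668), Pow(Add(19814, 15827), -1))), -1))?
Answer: Rational(-1230755012, 771152301) ≈ -1.5960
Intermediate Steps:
Mul(Add(-25430, -9102), Pow(Add(21636, Mul(Add(14957, 8668), Pow(Add(19814, 15827), -1))), -1)) = Mul(-34532, Pow(Add(21636, Mul(23625, Pow(35641, -1))), -1)) = Mul(-34532, Pow(Add(21636, Mul(23625, Rational(1, 35641))), -1)) = Mul(-34532, Pow(Add(21636, Rational(23625, 35641)), -1)) = Mul(-34532, Pow(Rational(771152301, 35641), -1)) = Mul(-34532, Rational(35641, 771152301)) = Rational(-1230755012, 771152301)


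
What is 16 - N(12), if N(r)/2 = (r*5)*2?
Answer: -224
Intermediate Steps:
N(r) = 20*r (N(r) = 2*((r*5)*2) = 2*((5*r)*2) = 2*(10*r) = 20*r)
16 - N(12) = 16 - 20*12 = 16 - 1*240 = 16 - 240 = -224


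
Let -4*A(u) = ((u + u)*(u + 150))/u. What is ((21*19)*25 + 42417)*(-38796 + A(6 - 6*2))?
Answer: -2036372256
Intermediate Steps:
A(u) = -75 - u/2 (A(u) = -(u + u)*(u + 150)/(4*u) = -(2*u)*(150 + u)/(4*u) = -2*u*(150 + u)/(4*u) = -(300 + 2*u)/4 = -75 - u/2)
((21*19)*25 + 42417)*(-38796 + A(6 - 6*2)) = ((21*19)*25 + 42417)*(-38796 + (-75 - (6 - 6*2)/2)) = (399*25 + 42417)*(-38796 + (-75 - (6 - 12)/2)) = (9975 + 42417)*(-38796 + (-75 - 1/2*(-6))) = 52392*(-38796 + (-75 + 3)) = 52392*(-38796 - 72) = 52392*(-38868) = -2036372256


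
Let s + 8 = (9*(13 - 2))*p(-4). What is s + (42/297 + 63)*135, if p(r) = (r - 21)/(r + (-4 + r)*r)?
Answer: 2595731/308 ≈ 8427.7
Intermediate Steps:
p(r) = (-21 + r)/(r + r*(-4 + r))
s = -2699/28 (s = -8 + (9*(13 - 2))*((-21 - 4)/((-4)*(-3 - 4))) = -8 + (9*11)*(-1/4*(-25)/(-7)) = -8 + 99*(-1/4*(-1/7)*(-25)) = -8 + 99*(-25/28) = -8 - 2475/28 = -2699/28 ≈ -96.393)
s + (42/297 + 63)*135 = -2699/28 + (42/297 + 63)*135 = -2699/28 + (42*(1/297) + 63)*135 = -2699/28 + (14/99 + 63)*135 = -2699/28 + (6251/99)*135 = -2699/28 + 93765/11 = 2595731/308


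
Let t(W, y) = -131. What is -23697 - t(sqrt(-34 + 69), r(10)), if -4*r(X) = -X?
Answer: -23566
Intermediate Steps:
r(X) = X/4 (r(X) = -(-1)*X/4 = X/4)
-23697 - t(sqrt(-34 + 69), r(10)) = -23697 - 1*(-131) = -23697 + 131 = -23566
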